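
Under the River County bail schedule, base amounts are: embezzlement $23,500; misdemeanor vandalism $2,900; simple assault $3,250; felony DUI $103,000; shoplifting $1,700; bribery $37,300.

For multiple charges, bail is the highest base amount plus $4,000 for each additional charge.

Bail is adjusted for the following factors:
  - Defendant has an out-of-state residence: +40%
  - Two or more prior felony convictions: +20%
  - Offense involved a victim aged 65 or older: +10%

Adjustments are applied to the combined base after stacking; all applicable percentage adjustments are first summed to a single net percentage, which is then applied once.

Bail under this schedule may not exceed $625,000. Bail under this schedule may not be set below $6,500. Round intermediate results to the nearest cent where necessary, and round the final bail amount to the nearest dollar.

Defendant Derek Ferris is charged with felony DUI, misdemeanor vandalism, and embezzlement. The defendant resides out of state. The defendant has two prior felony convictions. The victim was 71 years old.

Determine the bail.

Base amounts from the schedule: felony DUI $103,000; misdemeanor vandalism $2,900; embezzlement $23,500.
Stacking rule: highest base plus $4,000 per additional charge. Highest is felony DUI at $103,000; 2 additional charges → +$8,000. Combined base = $111,000.
Net percentage adjustment: +40% +20% +10% = +70%. $111,000 × 1.7 = $188,700.
$188,700 is within the $625,000 maximum.
$188,700 is at or above the $6,500 minimum.

$188,700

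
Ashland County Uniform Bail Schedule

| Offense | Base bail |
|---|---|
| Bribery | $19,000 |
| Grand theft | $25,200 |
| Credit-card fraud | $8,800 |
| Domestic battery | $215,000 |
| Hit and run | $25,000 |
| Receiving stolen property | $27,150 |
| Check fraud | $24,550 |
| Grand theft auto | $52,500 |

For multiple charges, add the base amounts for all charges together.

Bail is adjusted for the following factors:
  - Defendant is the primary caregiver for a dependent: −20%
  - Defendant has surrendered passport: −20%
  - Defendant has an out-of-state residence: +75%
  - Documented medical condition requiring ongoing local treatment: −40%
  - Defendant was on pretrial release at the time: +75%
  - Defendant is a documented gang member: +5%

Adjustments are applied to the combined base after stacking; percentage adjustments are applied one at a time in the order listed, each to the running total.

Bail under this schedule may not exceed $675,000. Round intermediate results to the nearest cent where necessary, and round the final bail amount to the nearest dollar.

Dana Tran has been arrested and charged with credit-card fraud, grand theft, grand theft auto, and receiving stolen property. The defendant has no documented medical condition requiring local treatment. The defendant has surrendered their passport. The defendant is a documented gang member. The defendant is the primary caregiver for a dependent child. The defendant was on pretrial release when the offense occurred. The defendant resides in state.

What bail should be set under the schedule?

Base amounts from the schedule: credit-card fraud $8,800; grand theft $25,200; grand theft auto $52,500; receiving stolen property $27,150.
Stacking rule: sum of all bases. $8,800 + $25,200 + $52,500 + $27,150 = $113,650.
Defendant is the primary caregiver for a dependent (−20%): $113,650 × 0.8 = $90,920.
Defendant has surrendered passport (−20%): $90,920 × 0.8 = $72,736.
Defendant was on pretrial release at the time (+75%): $72,736 × 1.75 = $127,288.
Defendant is a documented gang member (+5%): $127,288 × 1.05 = $133,652.40.
$133,652.40 is within the $675,000 maximum.
Rounded to the nearest dollar: $133,652.

$133,652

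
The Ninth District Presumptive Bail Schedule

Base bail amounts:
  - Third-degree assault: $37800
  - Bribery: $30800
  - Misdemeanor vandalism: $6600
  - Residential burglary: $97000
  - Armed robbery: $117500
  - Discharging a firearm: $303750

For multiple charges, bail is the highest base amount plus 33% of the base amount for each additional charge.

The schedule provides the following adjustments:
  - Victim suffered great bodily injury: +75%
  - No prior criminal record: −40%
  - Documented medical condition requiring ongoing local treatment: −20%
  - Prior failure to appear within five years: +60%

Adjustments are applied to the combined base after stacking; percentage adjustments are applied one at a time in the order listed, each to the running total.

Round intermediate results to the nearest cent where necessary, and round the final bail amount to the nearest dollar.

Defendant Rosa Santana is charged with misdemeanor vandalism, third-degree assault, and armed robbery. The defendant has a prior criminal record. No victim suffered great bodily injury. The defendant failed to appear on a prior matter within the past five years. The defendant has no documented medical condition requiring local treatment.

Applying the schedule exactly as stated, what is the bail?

$211443

Base amounts from the schedule: misdemeanor vandalism $6600; third-degree assault $37800; armed robbery $117500.
Stacking rule: highest base plus 33% of each additional charge. Highest is armed robbery at $117500. Additional: $6600 × 33% = $2178; $37800 × 33% = $12474. Combined base = $117500 + $14652 = $132152.
Prior failure to appear within five years (+60%): $132152 × 1.6 = $211443.20.
Rounded to the nearest dollar: $211443.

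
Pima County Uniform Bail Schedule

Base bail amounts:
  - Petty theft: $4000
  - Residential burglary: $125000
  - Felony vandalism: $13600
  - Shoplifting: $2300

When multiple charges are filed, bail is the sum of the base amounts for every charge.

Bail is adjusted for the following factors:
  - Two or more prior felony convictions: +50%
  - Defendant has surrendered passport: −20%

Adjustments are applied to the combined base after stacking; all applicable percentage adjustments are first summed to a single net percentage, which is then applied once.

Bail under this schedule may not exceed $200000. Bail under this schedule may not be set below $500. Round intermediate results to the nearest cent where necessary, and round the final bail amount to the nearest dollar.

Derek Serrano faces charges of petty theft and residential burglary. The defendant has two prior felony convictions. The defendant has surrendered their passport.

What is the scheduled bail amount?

Base amounts from the schedule: petty theft $4000; residential burglary $125000.
Stacking rule: sum of all bases. $4000 + $125000 = $129000.
Net percentage adjustment: +50% −20% = +30%. $129000 × 1.3 = $167700.
$167700 is within the $200000 maximum.
$167700 is at or above the $500 minimum.

$167700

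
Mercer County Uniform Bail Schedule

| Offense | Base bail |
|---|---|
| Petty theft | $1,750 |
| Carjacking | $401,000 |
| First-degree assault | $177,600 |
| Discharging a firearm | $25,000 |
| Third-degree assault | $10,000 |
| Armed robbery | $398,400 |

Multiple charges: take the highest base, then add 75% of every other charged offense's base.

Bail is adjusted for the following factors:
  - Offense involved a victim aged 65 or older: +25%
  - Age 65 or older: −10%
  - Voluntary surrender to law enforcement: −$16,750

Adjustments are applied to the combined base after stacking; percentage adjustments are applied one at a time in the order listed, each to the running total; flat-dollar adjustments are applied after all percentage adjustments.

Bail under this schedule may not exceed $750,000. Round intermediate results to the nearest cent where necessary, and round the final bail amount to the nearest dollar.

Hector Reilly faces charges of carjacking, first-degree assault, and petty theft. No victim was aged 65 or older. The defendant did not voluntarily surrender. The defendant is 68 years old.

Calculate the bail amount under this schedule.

Base amounts from the schedule: carjacking $401,000; first-degree assault $177,600; petty theft $1,750.
Stacking rule: highest base plus 75% of each additional charge. Highest is carjacking at $401,000. Additional: $177,600 × 75% = $133,200; $1,750 × 75% = $1,312.50. Combined base = $401,000 + $134,512.50 = $535,512.50.
Age 65 or older (−10%): $535,512.50 × 0.9 = $481,961.25.
$481,961.25 is within the $750,000 maximum.
Rounded to the nearest dollar: $481,961.

$481,961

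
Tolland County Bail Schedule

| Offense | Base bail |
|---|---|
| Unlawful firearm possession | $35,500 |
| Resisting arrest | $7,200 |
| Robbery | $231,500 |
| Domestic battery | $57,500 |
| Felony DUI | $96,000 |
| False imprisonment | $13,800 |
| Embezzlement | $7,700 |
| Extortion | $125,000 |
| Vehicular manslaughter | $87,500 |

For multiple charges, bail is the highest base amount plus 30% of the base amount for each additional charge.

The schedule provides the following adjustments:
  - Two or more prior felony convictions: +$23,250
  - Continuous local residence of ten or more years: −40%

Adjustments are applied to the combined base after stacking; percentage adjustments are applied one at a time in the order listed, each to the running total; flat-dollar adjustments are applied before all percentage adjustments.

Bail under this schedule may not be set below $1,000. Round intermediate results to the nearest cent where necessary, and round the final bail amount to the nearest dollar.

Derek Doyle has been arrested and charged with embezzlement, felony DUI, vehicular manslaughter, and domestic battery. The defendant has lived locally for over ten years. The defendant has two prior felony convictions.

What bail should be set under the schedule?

$99,036

Base amounts from the schedule: embezzlement $7,700; felony DUI $96,000; vehicular manslaughter $87,500; domestic battery $57,500.
Stacking rule: highest base plus 30% of each additional charge. Highest is felony DUI at $96,000. Additional: $7,700 × 30% = $2,310; $87,500 × 30% = $26,250; $57,500 × 30% = $17,250. Combined base = $96,000 + $45,810 = $141,810.
Two or more prior felony convictions (+$23,250 flat): $141,810 + $23,250 = $165,060.
Continuous local residence of ten or more years (−40%): $165,060 × 0.6 = $99,036.
$99,036 is at or above the $1,000 minimum.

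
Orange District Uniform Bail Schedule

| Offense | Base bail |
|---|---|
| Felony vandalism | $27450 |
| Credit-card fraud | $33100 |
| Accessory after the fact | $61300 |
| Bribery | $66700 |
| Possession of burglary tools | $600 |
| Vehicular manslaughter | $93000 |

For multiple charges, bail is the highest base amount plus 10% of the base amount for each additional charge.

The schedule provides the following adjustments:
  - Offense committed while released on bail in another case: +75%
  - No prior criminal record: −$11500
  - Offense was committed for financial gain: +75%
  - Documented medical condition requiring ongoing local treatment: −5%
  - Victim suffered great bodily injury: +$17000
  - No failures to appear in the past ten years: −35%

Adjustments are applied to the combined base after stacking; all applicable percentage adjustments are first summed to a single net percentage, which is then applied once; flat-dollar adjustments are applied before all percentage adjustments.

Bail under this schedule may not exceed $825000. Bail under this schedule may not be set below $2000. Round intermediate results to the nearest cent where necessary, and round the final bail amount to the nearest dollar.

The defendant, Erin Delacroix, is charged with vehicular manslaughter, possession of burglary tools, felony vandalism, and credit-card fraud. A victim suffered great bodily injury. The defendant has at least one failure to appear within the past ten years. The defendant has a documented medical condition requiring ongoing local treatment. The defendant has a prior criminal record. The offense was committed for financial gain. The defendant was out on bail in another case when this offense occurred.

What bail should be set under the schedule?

$284482

Base amounts from the schedule: vehicular manslaughter $93000; possession of burglary tools $600; felony vandalism $27450; credit-card fraud $33100.
Stacking rule: highest base plus 10% of each additional charge. Highest is vehicular manslaughter at $93000. Additional: $600 × 10% = $60; $27450 × 10% = $2745; $33100 × 10% = $3310. Combined base = $93000 + $6115 = $99115.
Victim suffered great bodily injury (+$17000 flat): $99115 + $17000 = $116115.
Net percentage adjustment: +75% +75% −5% = +145%. $116115 × 2.45 = $284481.75.
$284481.75 is within the $825000 maximum.
$284481.75 is at or above the $2000 minimum.
Rounded to the nearest dollar: $284482.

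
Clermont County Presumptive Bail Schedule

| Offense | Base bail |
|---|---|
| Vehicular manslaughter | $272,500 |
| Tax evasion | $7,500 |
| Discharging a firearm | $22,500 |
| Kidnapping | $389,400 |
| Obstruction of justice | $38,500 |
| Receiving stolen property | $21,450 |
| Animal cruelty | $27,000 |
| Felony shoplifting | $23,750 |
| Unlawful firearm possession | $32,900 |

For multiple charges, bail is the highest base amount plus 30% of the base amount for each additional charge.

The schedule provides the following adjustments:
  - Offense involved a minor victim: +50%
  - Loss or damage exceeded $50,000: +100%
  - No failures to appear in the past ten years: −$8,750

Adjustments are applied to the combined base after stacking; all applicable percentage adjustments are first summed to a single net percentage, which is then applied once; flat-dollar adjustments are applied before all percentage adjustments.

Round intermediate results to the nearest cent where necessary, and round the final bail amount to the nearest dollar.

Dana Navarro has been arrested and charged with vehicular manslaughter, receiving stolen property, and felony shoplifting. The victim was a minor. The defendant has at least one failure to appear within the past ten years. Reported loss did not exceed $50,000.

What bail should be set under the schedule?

$429,090

Base amounts from the schedule: vehicular manslaughter $272,500; receiving stolen property $21,450; felony shoplifting $23,750.
Stacking rule: highest base plus 30% of each additional charge. Highest is vehicular manslaughter at $272,500. Additional: $21,450 × 30% = $6,435; $23,750 × 30% = $7,125. Combined base = $272,500 + $13,560 = $286,060.
Offense involved a minor victim (+50%): $286,060 × 1.5 = $429,090.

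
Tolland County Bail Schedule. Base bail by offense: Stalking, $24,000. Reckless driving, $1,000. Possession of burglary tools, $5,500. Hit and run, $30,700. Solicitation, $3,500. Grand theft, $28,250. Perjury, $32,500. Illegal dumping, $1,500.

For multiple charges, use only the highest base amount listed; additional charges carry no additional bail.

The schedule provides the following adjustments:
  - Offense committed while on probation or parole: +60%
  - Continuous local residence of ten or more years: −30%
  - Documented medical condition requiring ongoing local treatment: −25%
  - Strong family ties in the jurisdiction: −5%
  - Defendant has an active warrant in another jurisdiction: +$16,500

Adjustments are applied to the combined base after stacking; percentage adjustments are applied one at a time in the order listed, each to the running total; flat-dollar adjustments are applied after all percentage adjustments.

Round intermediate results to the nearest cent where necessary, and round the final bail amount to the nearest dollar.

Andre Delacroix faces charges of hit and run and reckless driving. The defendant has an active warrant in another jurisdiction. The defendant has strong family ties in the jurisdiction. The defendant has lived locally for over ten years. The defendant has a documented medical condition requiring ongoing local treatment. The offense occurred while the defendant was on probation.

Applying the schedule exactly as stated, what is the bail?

$40,999

Base amounts from the schedule: hit and run $30,700; reckless driving $1,000.
Stacking rule: use the highest base only. Highest is hit and run at $30,700. Combined base = $30,700.
Offense committed while on probation or parole (+60%): $30,700 × 1.6 = $49,120.
Continuous local residence of ten or more years (−30%): $49,120 × 0.7 = $34,384.
Documented medical condition requiring ongoing local treatment (−25%): $34,384 × 0.75 = $25,788.
Strong family ties in the jurisdiction (−5%): $25,788 × 0.95 = $24,498.60.
Defendant has an active warrant in another jurisdiction (+$16,500 flat): $24,498.60 + $16,500 = $40,998.60.
Rounded to the nearest dollar: $40,999.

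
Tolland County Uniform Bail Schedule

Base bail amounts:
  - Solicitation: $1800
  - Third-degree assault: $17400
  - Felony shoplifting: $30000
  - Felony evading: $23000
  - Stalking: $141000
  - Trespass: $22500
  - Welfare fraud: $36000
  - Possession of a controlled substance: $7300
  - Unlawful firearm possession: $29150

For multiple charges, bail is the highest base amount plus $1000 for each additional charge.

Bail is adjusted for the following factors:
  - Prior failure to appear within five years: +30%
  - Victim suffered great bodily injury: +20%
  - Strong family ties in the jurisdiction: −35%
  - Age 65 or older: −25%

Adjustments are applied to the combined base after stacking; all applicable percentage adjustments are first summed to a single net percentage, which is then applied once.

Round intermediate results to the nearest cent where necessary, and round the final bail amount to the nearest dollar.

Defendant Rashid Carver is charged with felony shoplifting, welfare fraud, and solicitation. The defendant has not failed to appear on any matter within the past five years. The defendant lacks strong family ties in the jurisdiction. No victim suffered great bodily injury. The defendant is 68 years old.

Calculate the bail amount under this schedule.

Base amounts from the schedule: felony shoplifting $30000; welfare fraud $36000; solicitation $1800.
Stacking rule: highest base plus $1000 per additional charge. Highest is welfare fraud at $36000; 2 additional charges → +$2000. Combined base = $38000.
Age 65 or older (−25%): $38000 × 0.75 = $28500.

$28500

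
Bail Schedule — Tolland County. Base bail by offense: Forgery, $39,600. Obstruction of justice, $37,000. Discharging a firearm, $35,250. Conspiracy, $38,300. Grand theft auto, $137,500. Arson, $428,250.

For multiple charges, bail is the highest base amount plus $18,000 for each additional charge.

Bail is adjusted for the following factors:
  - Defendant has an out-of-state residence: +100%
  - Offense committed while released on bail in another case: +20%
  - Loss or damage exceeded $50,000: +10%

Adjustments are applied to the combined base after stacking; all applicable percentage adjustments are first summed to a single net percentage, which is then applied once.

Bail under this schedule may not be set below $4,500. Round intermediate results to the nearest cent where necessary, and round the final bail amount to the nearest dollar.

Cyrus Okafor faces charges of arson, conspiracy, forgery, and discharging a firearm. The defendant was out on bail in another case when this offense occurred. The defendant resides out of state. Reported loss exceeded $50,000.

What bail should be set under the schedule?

Base amounts from the schedule: arson $428,250; conspiracy $38,300; forgery $39,600; discharging a firearm $35,250.
Stacking rule: highest base plus $18,000 per additional charge. Highest is arson at $428,250; 3 additional charges → +$54,000. Combined base = $482,250.
Net percentage adjustment: +100% +20% +10% = +130%. $482,250 × 2.3 = $1,109,175.
$1,109,175 is at or above the $4,500 minimum.

$1,109,175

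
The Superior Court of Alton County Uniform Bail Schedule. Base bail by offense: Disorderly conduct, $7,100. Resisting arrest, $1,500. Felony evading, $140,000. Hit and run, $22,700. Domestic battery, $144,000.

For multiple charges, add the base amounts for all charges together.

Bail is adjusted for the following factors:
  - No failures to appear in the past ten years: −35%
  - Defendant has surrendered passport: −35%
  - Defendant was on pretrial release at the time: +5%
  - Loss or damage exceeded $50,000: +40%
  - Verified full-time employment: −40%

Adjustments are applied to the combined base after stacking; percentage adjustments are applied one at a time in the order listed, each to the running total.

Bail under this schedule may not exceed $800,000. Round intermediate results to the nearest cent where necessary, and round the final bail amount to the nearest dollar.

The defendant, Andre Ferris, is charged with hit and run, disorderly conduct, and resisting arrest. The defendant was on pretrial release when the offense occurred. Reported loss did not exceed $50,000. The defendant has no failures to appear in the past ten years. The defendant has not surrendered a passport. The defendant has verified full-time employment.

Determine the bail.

Base amounts from the schedule: hit and run $22,700; disorderly conduct $7,100; resisting arrest $1,500.
Stacking rule: sum of all bases. $22,700 + $7,100 + $1,500 = $31,300.
No failures to appear in the past ten years (−35%): $31,300 × 0.65 = $20,345.
Defendant was on pretrial release at the time (+5%): $20,345 × 1.05 = $21,362.25.
Verified full-time employment (−40%): $21,362.25 × 0.6 = $12,817.35.
$12,817.35 is within the $800,000 maximum.
Rounded to the nearest dollar: $12,817.

$12,817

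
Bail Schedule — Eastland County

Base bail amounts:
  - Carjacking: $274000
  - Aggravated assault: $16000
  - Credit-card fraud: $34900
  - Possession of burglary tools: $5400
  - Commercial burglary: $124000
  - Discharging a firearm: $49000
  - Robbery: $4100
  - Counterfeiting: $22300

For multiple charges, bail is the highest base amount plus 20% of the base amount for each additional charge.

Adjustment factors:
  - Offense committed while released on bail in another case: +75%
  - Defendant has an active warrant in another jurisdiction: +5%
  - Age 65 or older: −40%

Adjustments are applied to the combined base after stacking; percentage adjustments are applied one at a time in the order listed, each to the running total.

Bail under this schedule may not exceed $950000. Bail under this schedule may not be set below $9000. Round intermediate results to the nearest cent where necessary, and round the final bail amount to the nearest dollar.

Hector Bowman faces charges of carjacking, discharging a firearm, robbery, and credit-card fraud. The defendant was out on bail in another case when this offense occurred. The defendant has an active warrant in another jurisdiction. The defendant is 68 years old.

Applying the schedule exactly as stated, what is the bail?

Base amounts from the schedule: carjacking $274000; discharging a firearm $49000; robbery $4100; credit-card fraud $34900.
Stacking rule: highest base plus 20% of each additional charge. Highest is carjacking at $274000. Additional: $49000 × 20% = $9800; $4100 × 20% = $820; $34900 × 20% = $6980. Combined base = $274000 + $17600 = $291600.
Offense committed while released on bail in another case (+75%): $291600 × 1.75 = $510300.
Defendant has an active warrant in another jurisdiction (+5%): $510300 × 1.05 = $535815.
Age 65 or older (−40%): $535815 × 0.6 = $321489.
$321489 is within the $950000 maximum.
$321489 is at or above the $9000 minimum.

$321489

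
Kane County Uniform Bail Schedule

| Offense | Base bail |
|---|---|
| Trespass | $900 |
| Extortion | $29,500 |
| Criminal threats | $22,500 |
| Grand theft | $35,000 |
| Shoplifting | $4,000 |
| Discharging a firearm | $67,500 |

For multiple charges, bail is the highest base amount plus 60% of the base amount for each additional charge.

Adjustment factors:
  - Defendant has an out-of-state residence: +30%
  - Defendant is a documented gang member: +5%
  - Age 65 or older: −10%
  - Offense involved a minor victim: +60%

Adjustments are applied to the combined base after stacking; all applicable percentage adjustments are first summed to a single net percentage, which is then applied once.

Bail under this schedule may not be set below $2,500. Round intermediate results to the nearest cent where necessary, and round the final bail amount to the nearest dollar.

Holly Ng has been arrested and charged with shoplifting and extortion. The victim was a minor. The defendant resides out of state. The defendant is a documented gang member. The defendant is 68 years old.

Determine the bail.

$59,015

Base amounts from the schedule: shoplifting $4,000; extortion $29,500.
Stacking rule: highest base plus 60% of each additional charge. Highest is extortion at $29,500. Additional: $4,000 × 60% = $2,400. Combined base = $29,500 + $2,400 = $31,900.
Net percentage adjustment: +30% +5% −10% +60% = +85%. $31,900 × 1.85 = $59,015.
$59,015 is at or above the $2,500 minimum.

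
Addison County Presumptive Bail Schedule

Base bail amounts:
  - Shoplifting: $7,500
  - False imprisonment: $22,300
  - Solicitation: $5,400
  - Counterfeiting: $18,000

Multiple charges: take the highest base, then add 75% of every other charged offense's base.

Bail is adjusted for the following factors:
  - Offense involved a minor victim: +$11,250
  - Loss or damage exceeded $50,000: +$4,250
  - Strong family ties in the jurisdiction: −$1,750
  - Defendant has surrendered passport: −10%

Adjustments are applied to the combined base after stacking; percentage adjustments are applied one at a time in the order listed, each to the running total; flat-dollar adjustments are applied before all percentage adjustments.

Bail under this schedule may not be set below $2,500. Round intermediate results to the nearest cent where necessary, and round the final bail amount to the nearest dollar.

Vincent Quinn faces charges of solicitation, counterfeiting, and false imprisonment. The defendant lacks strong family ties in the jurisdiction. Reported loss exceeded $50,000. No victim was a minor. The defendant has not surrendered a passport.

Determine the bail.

Base amounts from the schedule: solicitation $5,400; counterfeiting $18,000; false imprisonment $22,300.
Stacking rule: highest base plus 75% of each additional charge. Highest is false imprisonment at $22,300. Additional: $5,400 × 75% = $4,050; $18,000 × 75% = $13,500. Combined base = $22,300 + $17,550 = $39,850.
Loss or damage exceeded $50,000 (+$4,250 flat): $39,850 + $4,250 = $44,100.
$44,100 is at or above the $2,500 minimum.

$44,100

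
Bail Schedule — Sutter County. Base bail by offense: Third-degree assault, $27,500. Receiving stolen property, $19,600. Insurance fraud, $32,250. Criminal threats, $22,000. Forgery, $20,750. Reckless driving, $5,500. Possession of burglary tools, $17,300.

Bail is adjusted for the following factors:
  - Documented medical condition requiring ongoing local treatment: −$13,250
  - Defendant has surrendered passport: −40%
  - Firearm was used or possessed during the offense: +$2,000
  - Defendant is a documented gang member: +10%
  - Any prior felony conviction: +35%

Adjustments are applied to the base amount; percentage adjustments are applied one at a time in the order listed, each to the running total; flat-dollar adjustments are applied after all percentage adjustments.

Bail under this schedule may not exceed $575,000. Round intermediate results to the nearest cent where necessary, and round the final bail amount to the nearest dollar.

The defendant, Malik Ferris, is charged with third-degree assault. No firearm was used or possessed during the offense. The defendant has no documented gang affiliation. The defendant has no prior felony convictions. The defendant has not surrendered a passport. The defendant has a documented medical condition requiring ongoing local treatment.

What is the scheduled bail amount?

$14,250

Base amounts from the schedule: third-degree assault $27,500.
Single charge. Combined base = $27,500.
Documented medical condition requiring ongoing local treatment (−$13,250 flat): $27,500 − $13,250 = $14,250.
$14,250 is within the $575,000 maximum.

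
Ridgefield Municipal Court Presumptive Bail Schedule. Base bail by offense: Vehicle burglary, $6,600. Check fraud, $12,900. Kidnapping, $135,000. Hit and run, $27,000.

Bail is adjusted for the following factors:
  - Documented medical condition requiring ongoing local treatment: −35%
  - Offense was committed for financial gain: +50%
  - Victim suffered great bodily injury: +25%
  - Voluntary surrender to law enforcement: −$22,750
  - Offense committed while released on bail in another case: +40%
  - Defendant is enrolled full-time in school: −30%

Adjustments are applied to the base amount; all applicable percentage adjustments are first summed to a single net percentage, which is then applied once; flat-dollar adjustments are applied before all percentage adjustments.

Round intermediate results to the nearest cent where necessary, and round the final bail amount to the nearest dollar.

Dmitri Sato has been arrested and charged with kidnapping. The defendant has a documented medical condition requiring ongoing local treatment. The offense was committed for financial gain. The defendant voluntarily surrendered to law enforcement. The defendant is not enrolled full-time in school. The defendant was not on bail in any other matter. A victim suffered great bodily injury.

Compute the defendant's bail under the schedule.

$157,150

Base amounts from the schedule: kidnapping $135,000.
Single charge. Combined base = $135,000.
Voluntary surrender to law enforcement (−$22,750 flat): $135,000 − $22,750 = $112,250.
Net percentage adjustment: −35% +50% +25% = +40%. $112,250 × 1.4 = $157,150.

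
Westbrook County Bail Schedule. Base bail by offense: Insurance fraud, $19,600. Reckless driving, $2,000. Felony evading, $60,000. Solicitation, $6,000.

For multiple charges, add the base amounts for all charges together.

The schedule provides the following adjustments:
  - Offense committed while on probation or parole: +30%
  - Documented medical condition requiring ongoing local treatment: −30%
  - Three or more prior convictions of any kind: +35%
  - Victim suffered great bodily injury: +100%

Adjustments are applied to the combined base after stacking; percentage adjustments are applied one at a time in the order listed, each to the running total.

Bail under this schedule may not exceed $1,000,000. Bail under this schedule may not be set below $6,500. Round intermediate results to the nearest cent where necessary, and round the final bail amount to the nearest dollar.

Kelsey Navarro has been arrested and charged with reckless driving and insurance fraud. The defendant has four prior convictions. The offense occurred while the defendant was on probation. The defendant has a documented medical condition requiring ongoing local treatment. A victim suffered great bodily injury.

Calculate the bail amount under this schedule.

Base amounts from the schedule: reckless driving $2,000; insurance fraud $19,600.
Stacking rule: sum of all bases. $2,000 + $19,600 = $21,600.
Offense committed while on probation or parole (+30%): $21,600 × 1.3 = $28,080.
Documented medical condition requiring ongoing local treatment (−30%): $28,080 × 0.7 = $19,656.
Three or more prior convictions of any kind (+35%): $19,656 × 1.35 = $26,535.60.
Victim suffered great bodily injury (+100%): $26,535.60 × 2 = $53,071.20.
$53,071.20 is within the $1,000,000 maximum.
$53,071.20 is at or above the $6,500 minimum.
Rounded to the nearest dollar: $53,071.

$53,071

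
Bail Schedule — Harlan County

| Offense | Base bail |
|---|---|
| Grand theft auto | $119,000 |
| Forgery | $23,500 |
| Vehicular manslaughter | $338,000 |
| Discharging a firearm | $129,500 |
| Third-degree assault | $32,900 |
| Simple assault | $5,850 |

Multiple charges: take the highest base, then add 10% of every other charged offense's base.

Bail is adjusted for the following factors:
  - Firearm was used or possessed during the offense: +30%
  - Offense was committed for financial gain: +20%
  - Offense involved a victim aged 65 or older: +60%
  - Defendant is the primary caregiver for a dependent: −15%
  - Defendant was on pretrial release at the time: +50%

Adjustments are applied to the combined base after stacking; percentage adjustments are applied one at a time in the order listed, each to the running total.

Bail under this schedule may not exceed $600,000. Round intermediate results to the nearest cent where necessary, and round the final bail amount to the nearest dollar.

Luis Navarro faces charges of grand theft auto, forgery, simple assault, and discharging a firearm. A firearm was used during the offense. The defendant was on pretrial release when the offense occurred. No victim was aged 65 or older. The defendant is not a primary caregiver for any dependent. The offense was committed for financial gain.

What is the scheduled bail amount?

Base amounts from the schedule: grand theft auto $119,000; forgery $23,500; simple assault $5,850; discharging a firearm $129,500.
Stacking rule: highest base plus 10% of each additional charge. Highest is discharging a firearm at $129,500. Additional: $119,000 × 10% = $11,900; $23,500 × 10% = $2,350; $5,850 × 10% = $585. Combined base = $129,500 + $14,835 = $144,335.
Firearm was used or possessed during the offense (+30%): $144,335 × 1.3 = $187,635.50.
Offense was committed for financial gain (+20%): $187,635.50 × 1.2 = $225,162.60.
Defendant was on pretrial release at the time (+50%): $225,162.60 × 1.5 = $337,743.90.
$337,743.90 is within the $600,000 maximum.
Rounded to the nearest dollar: $337,744.

$337,744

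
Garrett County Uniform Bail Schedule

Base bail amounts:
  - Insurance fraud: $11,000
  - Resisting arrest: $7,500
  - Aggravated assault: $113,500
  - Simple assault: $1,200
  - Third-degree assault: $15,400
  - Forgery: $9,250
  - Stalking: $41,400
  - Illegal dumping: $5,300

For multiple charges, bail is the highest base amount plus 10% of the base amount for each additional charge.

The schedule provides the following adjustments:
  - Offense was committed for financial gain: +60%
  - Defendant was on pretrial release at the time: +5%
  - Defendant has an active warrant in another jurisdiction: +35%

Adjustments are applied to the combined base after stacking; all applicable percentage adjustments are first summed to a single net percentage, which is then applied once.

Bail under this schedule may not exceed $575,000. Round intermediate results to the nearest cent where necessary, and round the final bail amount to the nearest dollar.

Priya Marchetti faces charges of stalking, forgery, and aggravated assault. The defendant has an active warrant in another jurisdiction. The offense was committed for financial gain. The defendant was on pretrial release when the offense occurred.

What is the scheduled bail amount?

$237,130

Base amounts from the schedule: stalking $41,400; forgery $9,250; aggravated assault $113,500.
Stacking rule: highest base plus 10% of each additional charge. Highest is aggravated assault at $113,500. Additional: $41,400 × 10% = $4,140; $9,250 × 10% = $925. Combined base = $113,500 + $5,065 = $118,565.
Net percentage adjustment: +60% +5% +35% = +100%. $118,565 × 2 = $237,130.
$237,130 is within the $575,000 maximum.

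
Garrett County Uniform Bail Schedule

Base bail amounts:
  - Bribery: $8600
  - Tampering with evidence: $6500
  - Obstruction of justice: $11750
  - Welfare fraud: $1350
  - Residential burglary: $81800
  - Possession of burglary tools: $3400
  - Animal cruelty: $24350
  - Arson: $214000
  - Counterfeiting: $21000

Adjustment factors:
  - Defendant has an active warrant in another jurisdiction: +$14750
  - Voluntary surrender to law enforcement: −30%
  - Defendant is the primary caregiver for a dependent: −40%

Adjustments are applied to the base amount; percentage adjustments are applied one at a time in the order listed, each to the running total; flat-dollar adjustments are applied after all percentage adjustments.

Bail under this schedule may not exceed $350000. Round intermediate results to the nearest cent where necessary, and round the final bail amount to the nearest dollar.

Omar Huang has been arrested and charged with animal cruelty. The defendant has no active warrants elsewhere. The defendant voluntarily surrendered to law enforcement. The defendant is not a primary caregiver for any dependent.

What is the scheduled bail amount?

$17045

Base amounts from the schedule: animal cruelty $24350.
Single charge. Combined base = $24350.
Voluntary surrender to law enforcement (−30%): $24350 × 0.7 = $17045.
$17045 is within the $350000 maximum.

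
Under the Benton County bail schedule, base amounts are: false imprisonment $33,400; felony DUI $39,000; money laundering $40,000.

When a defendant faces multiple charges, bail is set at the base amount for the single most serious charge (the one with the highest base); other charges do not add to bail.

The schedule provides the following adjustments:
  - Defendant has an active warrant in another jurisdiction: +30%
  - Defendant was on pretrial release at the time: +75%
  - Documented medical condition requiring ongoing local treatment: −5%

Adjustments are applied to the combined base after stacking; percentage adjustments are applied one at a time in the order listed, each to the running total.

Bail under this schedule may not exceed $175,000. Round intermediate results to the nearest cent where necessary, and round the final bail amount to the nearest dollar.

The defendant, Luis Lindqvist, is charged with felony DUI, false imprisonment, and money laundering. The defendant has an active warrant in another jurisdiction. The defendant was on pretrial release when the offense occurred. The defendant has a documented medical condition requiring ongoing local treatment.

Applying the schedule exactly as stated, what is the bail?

Base amounts from the schedule: felony DUI $39,000; false imprisonment $33,400; money laundering $40,000.
Stacking rule: use the highest base only. Highest is money laundering at $40,000. Combined base = $40,000.
Defendant has an active warrant in another jurisdiction (+30%): $40,000 × 1.3 = $52,000.
Defendant was on pretrial release at the time (+75%): $52,000 × 1.75 = $91,000.
Documented medical condition requiring ongoing local treatment (−5%): $91,000 × 0.95 = $86,450.
$86,450 is within the $175,000 maximum.

$86,450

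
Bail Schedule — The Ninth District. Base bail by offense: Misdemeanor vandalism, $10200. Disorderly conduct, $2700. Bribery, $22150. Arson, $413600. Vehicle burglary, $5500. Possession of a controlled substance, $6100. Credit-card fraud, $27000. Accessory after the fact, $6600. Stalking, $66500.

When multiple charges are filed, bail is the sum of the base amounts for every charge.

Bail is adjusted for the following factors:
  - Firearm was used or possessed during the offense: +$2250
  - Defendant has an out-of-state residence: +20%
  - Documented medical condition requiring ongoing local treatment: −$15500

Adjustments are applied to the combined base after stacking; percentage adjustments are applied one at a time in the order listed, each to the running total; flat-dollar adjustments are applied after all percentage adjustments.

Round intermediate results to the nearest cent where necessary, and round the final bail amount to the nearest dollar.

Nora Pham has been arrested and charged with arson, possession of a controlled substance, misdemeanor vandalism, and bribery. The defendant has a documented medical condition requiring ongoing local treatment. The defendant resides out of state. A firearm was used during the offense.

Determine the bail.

Base amounts from the schedule: arson $413600; possession of a controlled substance $6100; misdemeanor vandalism $10200; bribery $22150.
Stacking rule: sum of all bases. $413600 + $6100 + $10200 + $22150 = $452050.
Defendant has an out-of-state residence (+20%): $452050 × 1.2 = $542460.
Firearm was used or possessed during the offense (+$2250 flat): $542460 + $2250 = $544710.
Documented medical condition requiring ongoing local treatment (−$15500 flat): $544710 − $15500 = $529210.

$529210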